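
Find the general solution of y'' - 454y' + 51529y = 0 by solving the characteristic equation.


Characteristic equation: r² - 454r + 51529 = 0, i.e. (r - 227)² = 0.
Repeated root r = 227; include an x factor for the second linearly independent solution.
General solution: y = (C₁ + C₂x)e^(227x).


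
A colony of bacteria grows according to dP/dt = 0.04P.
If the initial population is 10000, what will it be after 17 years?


The ODE dP/dt = 0.04P has solution P(t) = P(0)e^(0.04t).
Substitute P(0) = 10000 and t = 17: P(17) = 10000 e^(0.68) ≈ 19739.


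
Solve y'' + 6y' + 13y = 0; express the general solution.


Characteristic equation: r² + 6r + 13 = 0.
Discriminant is negative; roots r = -3 ± 2i (complex conjugate pair).
General solution uses e^(α x)(C₁ cos(β x) + C₂ sin(β x)): y = e^(-3x)(C₁cos(2x) + C₂sin(2x)).


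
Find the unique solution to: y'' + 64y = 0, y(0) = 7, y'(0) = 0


Characteristic roots of r² + 64 = 0 are ±8i, so y = C₁cos(8x) + C₂sin(8x).
Apply y(0) = 7: C₁ = 7. Differentiate and apply y'(0) = 0: 8·C₂ = 0, so C₂ = 0.
Particular solution: y = 7cos(8x).


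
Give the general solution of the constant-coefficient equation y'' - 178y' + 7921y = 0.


Characteristic equation: r² - 178r + 7921 = 0, i.e. (r - 89)² = 0.
Repeated root r = 89; include an x factor for the second linearly independent solution.
General solution: y = (C₁ + C₂x)e^(89x).


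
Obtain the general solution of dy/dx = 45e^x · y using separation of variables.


Separate variables: dy/y = 45e^x dx.
Integrate: ln|y| = 45e^x + C₀.
Exponentiate: y = Ce^(45e^x).


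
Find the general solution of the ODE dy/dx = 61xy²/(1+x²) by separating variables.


Separate: dy/y² = 61x/(1+x²) dx.
Integrate LHS: ∫ dy/y² = -1/y.
Integrate RHS via u = 1+x²: (61/2)ln(1+x²) + C.
Result: -1/y = (61/2)ln(1+x²) + C.


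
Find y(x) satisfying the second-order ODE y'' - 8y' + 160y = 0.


Characteristic equation: r² - 8r + 160 = 0.
Discriminant is negative; roots r = 4 ± 12i (complex conjugate pair).
General solution uses e^(α x)(C₁ cos(β x) + C₂ sin(β x)): y = e^(4x)(C₁cos(12x) + C₂sin(12x)).


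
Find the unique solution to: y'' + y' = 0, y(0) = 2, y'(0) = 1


Characteristic roots of r² + r = 0 are -1, 0.
General solution y = c₁ e^(-x) + c₂.
Apply y(0) = 2: c₁ + c₂ = 2. Apply y'(0) = 1: -1 c₁ + 0 c₂ = 1.
Solve: c₁ = -1, c₂ = 3.
Particular solution: y = -e^(-x) + 3.


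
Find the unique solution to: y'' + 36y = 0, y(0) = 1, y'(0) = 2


Characteristic roots of r² + 36 = 0 are ±6i, so y = C₁cos(6x) + C₂sin(6x).
Apply y(0) = 1: C₁ = 1. Differentiate and apply y'(0) = 2: 6·C₂ = 2, so C₂ = 1/3.
Particular solution: y = cos(6x) + (1/3)sin(6x).


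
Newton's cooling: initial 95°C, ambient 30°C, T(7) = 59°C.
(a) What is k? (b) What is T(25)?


Newton's law: T(t) = T_a + (T₀ - T_a)e^(-kt).
(a) Use T(7) = 59: (59 - 30)/(95 - 30) = e^(-k·7), so k = -ln(0.446)/7 ≈ 0.1153.
(b) Apply k to t = 25: T(25) = 30 + (65)e^(-2.882) ≈ 33.6°C.


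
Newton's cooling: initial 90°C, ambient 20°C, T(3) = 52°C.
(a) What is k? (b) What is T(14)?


Newton's law: T(t) = T_a + (T₀ - T_a)e^(-kt).
(a) Use T(3) = 52: (52 - 20)/(90 - 20) = e^(-k·3), so k = -ln(0.457)/3 ≈ 0.2609.
(b) Apply k to t = 14: T(14) = 20 + (70)e^(-3.653) ≈ 21.8°C.


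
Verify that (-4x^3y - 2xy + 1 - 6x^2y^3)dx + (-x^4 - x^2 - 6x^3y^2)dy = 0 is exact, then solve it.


Check exactness: ∂M/∂y = -4x^3 - 2x - 18x^2y^2 and ∂N/∂x = -4x^3 - 2x - 18x^2y^2; equal, so the equation is exact.
Integrate M with respect to x (treating y as constant): ∫M dx = -x^4y - x^2y + x - 2x^3y^3 + h(y).
Differentiate w.r.t. y and set equal to N: all terms match, so h'(y) = 0 and h is a constant absorbed into C.
General solution: -x^4y - x^2y + x - 2x^3y^3 = C.


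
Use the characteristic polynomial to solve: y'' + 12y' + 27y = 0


Characteristic equation: r² + 12r + 27 = 0.
Factor: (r + 3)(r + 9) = 0 ⇒ r = -3, -9 (distinct real).
General solution: y = C₁e^(-3x) + C₂e^(-9x).


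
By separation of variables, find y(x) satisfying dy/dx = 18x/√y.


Separate: √y dy = 18x dx.
Integrate: (2/3)y^(3/2) = 9x² + C.


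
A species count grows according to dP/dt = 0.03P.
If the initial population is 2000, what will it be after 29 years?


The ODE dP/dt = 0.03P has solution P(t) = P(0)e^(0.03t).
Substitute P(0) = 2000 and t = 29: P(29) = 2000 e^(0.87) ≈ 4774.


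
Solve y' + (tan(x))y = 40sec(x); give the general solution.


P(x) = tan(x) ⇒ μ = e^(∫tan(x)dx) = sec(x).
(sec(x) y)' = 40sec²(x) ⇒ sec(x) y = 40tan(x) + C.
Multiply by cos(x): y = 40sin(x) + C·cos(x).


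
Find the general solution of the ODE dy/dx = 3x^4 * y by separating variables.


Separate variables: dy/y = 3x^4 dx.
Integrate: ln|y| = (3/5)x^5 + C₀.
Exponentiate: y = Ce^((3/5)x^5).


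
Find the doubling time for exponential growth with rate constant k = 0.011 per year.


Exponential growth: P(t) = P₀ e^(0.011t). Set P(t)/P₀ = 2: e^(0.011t) = 2.
Solve: t = ln(2)/0.011 ≈ 63.01 years.


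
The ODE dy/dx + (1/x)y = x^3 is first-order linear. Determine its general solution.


P(x) = 1/x ⇒ μ = x^1.
(x^1 y)' = x^4 ⇒ x^1 y = x^5/(5) + C.
Solve for y: y = (1/5)x^4 + C/x^1.


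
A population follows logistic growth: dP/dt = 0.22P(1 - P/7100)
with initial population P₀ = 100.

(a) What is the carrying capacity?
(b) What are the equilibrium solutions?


Logistic ODE dP/dt = 0.22P(1 - P/7100) has equilibria where dP/dt = 0, i.e. P = 0 or P = 7100.
The coefficient (1 - P/K) = 0 when P = K, identifying K = 7100 as the carrying capacity.
(a) K = 7100; (b) equilibria P = 0 and P = 7100.


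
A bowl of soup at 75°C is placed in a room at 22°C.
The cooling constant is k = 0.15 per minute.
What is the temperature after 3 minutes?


Newton's law: dT/dt = -k(T - T_a) has solution T(t) = T_a + (T₀ - T_a)e^(-kt).
Plug in T_a = 22, T₀ = 75, k = 0.15, t = 3: T(3) = 22 + (53)e^(-0.45) ≈ 55.8°C.


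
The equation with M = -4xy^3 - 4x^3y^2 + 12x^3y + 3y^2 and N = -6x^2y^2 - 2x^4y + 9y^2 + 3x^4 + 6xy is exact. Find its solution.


Check exactness: ∂M/∂y = -12xy^2 - 8x^3y + 12x^3 + 6y and ∂N/∂x = -12xy^2 - 8x^3y + 12x^3 + 6y; equal, so the equation is exact.
Integrate M with respect to x (treating y as constant): ∫M dx = -2x^2y^3 - x^4y^2 + 3x^4y + 3xy^2 + h(y).
Differentiate w.r.t. y and set equal to N: the x-dependent terms already match, leaving h'(y) = 9y^2. Integrate: h(y) = 3y^3.
So F(x,y) = -2x^2y^3 - x^4y^2 + 3y^3 + 3x^4y + 3xy^2.
General solution: -2x^2y^3 - x^4y^2 + 3y^3 + 3x^4y + 3xy^2 = C.


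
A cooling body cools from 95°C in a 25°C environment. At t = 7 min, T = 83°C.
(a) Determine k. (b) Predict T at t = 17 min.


Newton's law: T(t) = T_a + (T₀ - T_a)e^(-kt).
(a) Use T(7) = 83: (83 - 25)/(95 - 25) = e^(-k·7), so k = -ln(0.829)/7 ≈ 0.0269.
(b) Apply k to t = 17: T(17) = 25 + (70)e^(-0.457) ≈ 69.3°C.


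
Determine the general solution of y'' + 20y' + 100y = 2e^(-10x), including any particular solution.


Characteristic polynomial (r + 10)² = 0; repeated root r = -10.
y_h = (C₁ + C₂x)e^(-10x). Forcing matches the repeated root (resonance), so try y_p = Ax² e^(-10x).
Substitute and solve for A: 2A = 2, so A = 1.
General solution: y = (C₁ + C₂x + x²)e^(-10x).


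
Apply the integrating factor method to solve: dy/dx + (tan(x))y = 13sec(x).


P(x) = tan(x) ⇒ μ = e^(∫tan(x)dx) = sec(x).
(sec(x) y)' = 13sec²(x) ⇒ sec(x) y = 13tan(x) + C.
Multiply by cos(x): y = 13sin(x) + C·cos(x).


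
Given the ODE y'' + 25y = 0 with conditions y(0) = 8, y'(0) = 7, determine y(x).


Characteristic roots of r² + 25 = 0 are ±5i, so y = C₁cos(5x) + C₂sin(5x).
Apply y(0) = 8: C₁ = 8. Differentiate and apply y'(0) = 7: 5·C₂ = 7, so C₂ = 7/5.
Particular solution: y = 8cos(5x) + (7/5)sin(5x).


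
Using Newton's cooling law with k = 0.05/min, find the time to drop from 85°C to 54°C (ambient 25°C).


From T(t) = T_a + (T₀ - T_a)e^(-kt), set T(t) = 54:
(54 - 25) / (85 - 25) = e^(-0.05t), so t = -ln(0.483)/0.05 ≈ 14.5 minutes.


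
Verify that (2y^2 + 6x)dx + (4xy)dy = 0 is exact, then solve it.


Check exactness: ∂M/∂y = 4y and ∂N/∂x = 4y; equal, so the equation is exact.
Integrate M with respect to x (treating y as constant): ∫M dx = 2xy^2 + 3x^2 + h(y).
Differentiate w.r.t. y and set equal to N: all terms match, so h'(y) = 0 and h is a constant absorbed into C.
General solution: 2xy^2 + 3x^2 = C.


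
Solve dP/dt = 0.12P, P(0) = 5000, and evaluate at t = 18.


The ODE dP/dt = 0.12P has solution P(t) = P(0)e^(0.12t).
Substitute P(0) = 5000 and t = 18: P(18) = 5000 e^(2.16) ≈ 43356.


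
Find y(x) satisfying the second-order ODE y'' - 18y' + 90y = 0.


Characteristic equation: r² - 18r + 90 = 0.
Discriminant is negative; roots r = 9 ± 3i (complex conjugate pair).
General solution uses e^(α x)(C₁ cos(β x) + C₂ sin(β x)): y = e^(9x)(C₁cos(3x) + C₂sin(3x)).


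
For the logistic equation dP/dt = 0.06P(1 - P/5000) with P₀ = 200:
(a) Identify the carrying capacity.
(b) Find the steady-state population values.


Logistic ODE dP/dt = 0.06P(1 - P/5000) has equilibria where dP/dt = 0, i.e. P = 0 or P = 5000.
The coefficient (1 - P/K) = 0 when P = K, identifying K = 5000 as the carrying capacity.
(a) K = 5000; (b) equilibria P = 0 and P = 5000.


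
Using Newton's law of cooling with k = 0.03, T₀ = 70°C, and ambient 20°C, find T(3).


Newton's law: dT/dt = -k(T - T_a) has solution T(t) = T_a + (T₀ - T_a)e^(-kt).
Plug in T_a = 20, T₀ = 70, k = 0.03, t = 3: T(3) = 20 + (50)e^(-0.09) ≈ 65.7°C.


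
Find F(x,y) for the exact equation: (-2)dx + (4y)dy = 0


Check exactness: ∂M/∂y = 0 and ∂N/∂x = 0; equal, so the equation is exact.
Integrate M with respect to x (treating y as constant): ∫M dx = -2x + h(y).
Differentiate w.r.t. y and set equal to N: the x-dependent terms already match, leaving h'(y) = 4y. Integrate: h(y) = 2y^2.
So F(x,y) = 2y^2 - 2x.
General solution: 2y^2 - 2x = C.


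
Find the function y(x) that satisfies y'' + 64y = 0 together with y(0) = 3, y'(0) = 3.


Characteristic roots of r² + 64 = 0 are ±8i, so y = C₁cos(8x) + C₂sin(8x).
Apply y(0) = 3: C₁ = 3. Differentiate and apply y'(0) = 3: 8·C₂ = 3, so C₂ = 3/8.
Particular solution: y = 3cos(8x) + (3/8)sin(8x).


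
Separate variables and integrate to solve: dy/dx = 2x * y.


Separate variables: dy/y = 2x dx.
Integrate: ln|y| = x^2 + C₀.
Exponentiate: y = Ce^(x^2).


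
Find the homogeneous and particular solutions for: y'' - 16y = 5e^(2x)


Characteristic roots of r² - 16 = 0 are -4, 4.
y_h = C₁e^(-4x) + C₂e^(4x).
Forcing exponent 2 is not a characteristic root; try y_p = Ae^(2x).
Substitute: A·(4 + (0)·2 + (-16)) = A·-12 = 5, so A = -5/12.
General solution: y = C₁e^(-4x) + C₂e^(4x) - (5/12)e^(2x).


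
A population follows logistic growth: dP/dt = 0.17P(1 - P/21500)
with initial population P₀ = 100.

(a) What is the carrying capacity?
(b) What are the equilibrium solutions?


Logistic ODE dP/dt = 0.17P(1 - P/21500) has equilibria where dP/dt = 0, i.e. P = 0 or P = 21500.
The coefficient (1 - P/K) = 0 when P = K, identifying K = 21500 as the carrying capacity.
(a) K = 21500; (b) equilibria P = 0 and P = 21500.


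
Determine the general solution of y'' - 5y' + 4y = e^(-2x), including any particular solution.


Characteristic roots of r² - 5r + 4 = 0 are 1, 4.
y_h = C₁e^(x) + C₂e^(4x).
Forcing exponent -2 is not a characteristic root; try y_p = Ae^(-2x).
Substitute: A·(4 + (-5)·-2 + (4)) = A·18 = 1, so A = 1/18.
General solution: y = C₁e^(x) + C₂e^(4x) + (1/18)e^(-2x).


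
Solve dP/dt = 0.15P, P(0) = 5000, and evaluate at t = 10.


The ODE dP/dt = 0.15P has solution P(t) = P(0)e^(0.15t).
Substitute P(0) = 5000 and t = 10: P(10) = 5000 e^(1.50) ≈ 22408.


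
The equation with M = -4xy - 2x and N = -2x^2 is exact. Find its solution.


Check exactness: ∂M/∂y = -4x and ∂N/∂x = -4x; equal, so the equation is exact.
Integrate M with respect to x (treating y as constant): ∫M dx = -2x^2y - x^2 + h(y).
Differentiate w.r.t. y and set equal to N: all terms match, so h'(y) = 0 and h is a constant absorbed into C.
General solution: -2x^2y - x^2 = C.


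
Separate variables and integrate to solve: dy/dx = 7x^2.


Integrate both sides with respect to x: y = ∫ 7x^2 dx = (7/3)x^3 + C.


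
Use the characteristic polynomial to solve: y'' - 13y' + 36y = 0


Characteristic equation: r² - 13r + 36 = 0.
Factor: (r - 9)(r - 4) = 0 ⇒ r = 9, 4 (distinct real).
General solution: y = C₁e^(9x) + C₂e^(4x).


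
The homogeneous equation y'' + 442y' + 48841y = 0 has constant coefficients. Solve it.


Characteristic equation: r² + 442r + 48841 = 0, i.e. (r + 221)² = 0.
Repeated root r = -221; include an x factor for the second linearly independent solution.
General solution: y = (C₁ + C₂x)e^(-221x).


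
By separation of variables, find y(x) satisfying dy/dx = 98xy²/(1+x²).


Separate: dy/y² = 98x/(1+x²) dx.
Integrate LHS: ∫ dy/y² = -1/y.
Integrate RHS via u = 1+x²: 49ln(1+x²) + C.
Result: -1/y = 49ln(1+x²) + C.


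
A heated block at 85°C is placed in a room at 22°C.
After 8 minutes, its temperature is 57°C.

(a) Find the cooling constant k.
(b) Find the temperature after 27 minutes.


Newton's law: T(t) = T_a + (T₀ - T_a)e^(-kt).
(a) Use T(8) = 57: (57 - 22)/(85 - 22) = e^(-k·8), so k = -ln(0.556)/8 ≈ 0.0735.
(b) Apply k to t = 27: T(27) = 22 + (63)e^(-1.984) ≈ 30.7°C.


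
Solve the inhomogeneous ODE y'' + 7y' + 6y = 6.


Characteristic roots of r² + 7r + 6 = 0 are -6, -1.
y_h = C₁e^(-6x) + C₂e^(-x).
Constant forcing; try y_p = A. Then 6A = 6 ⇒ A = 1.
General solution: y = C₁e^(-6x) + C₂e^(-x) + 1.


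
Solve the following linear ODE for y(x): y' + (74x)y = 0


P(x) = 74x ⇒ μ = e^(37x²).
Q(x) = 0 so μ y is constant: y = Ce^(-37x²).


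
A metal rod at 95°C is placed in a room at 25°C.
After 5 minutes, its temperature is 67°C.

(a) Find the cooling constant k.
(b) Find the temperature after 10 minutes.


Newton's law: T(t) = T_a + (T₀ - T_a)e^(-kt).
(a) Use T(5) = 67: (67 - 25)/(95 - 25) = e^(-k·5), so k = -ln(0.600)/5 ≈ 0.1022.
(b) Apply k to t = 10: T(10) = 25 + (70)e^(-1.022) ≈ 50.2°C.


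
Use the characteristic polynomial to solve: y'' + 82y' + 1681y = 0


Characteristic equation: r² + 82r + 1681 = 0, i.e. (r + 41)² = 0.
Repeated root r = -41; include an x factor for the second linearly independent solution.
General solution: y = (C₁ + C₂x)e^(-41x).


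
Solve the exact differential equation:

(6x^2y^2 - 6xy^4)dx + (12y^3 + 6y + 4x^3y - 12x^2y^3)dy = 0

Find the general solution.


Check exactness: ∂M/∂y = 12x^2y - 24xy^3 and ∂N/∂x = 12x^2y - 24xy^3; equal, so the equation is exact.
Integrate M with respect to x (treating y as constant): ∫M dx = 2x^3y^2 - 3x^2y^4 + h(y).
Differentiate w.r.t. y and set equal to N: the x-dependent terms already match, leaving h'(y) = 12y^3 + 6y. Integrate: h(y) = 3y^4 + 3y^2.
So F(x,y) = 3y^4 + 3y^2 + 2x^3y^2 - 3x^2y^4.
General solution: 3y^4 + 3y^2 + 2x^3y^2 - 3x^2y^4 = C.


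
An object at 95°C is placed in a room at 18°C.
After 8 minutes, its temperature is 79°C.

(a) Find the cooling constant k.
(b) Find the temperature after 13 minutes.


Newton's law: T(t) = T_a + (T₀ - T_a)e^(-kt).
(a) Use T(8) = 79: (79 - 18)/(95 - 18) = e^(-k·8), so k = -ln(0.792)/8 ≈ 0.0291.
(b) Apply k to t = 13: T(13) = 18 + (77)e^(-0.379) ≈ 70.7°C.


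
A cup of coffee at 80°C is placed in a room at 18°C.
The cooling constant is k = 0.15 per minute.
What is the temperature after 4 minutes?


Newton's law: dT/dt = -k(T - T_a) has solution T(t) = T_a + (T₀ - T_a)e^(-kt).
Plug in T_a = 18, T₀ = 80, k = 0.15, t = 4: T(4) = 18 + (62)e^(-0.60) ≈ 52.0°C.


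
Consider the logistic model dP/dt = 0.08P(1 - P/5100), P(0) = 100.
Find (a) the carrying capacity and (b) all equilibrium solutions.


Logistic ODE dP/dt = 0.08P(1 - P/5100) has equilibria where dP/dt = 0, i.e. P = 0 or P = 5100.
The coefficient (1 - P/K) = 0 when P = K, identifying K = 5100 as the carrying capacity.
(a) K = 5100; (b) equilibria P = 0 and P = 5100.


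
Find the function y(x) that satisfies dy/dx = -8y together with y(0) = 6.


General solution of y' = -8y is y = Ce^(-8x).
Apply y(0) = 6: C = 6.
Particular solution: y = 6e^(-8x).


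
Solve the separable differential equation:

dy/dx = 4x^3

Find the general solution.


Integrate both sides with respect to x: y = ∫ 4x^3 dx = x^4 + C.


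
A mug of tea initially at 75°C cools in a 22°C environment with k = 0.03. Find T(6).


Newton's law: dT/dt = -k(T - T_a) has solution T(t) = T_a + (T₀ - T_a)e^(-kt).
Plug in T_a = 22, T₀ = 75, k = 0.03, t = 6: T(6) = 22 + (53)e^(-0.18) ≈ 66.3°C.


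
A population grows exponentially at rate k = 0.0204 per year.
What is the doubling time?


Exponential growth: P(t) = P₀ e^(0.0204t). Set P(t)/P₀ = 2: e^(0.0204t) = 2.
Solve: t = ln(2)/0.0204 ≈ 33.98 years.


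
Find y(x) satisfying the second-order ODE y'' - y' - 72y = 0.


Characteristic equation: r² - r - 72 = 0.
Factor: (r - 9)(r + 8) = 0 ⇒ r = 9, -8 (distinct real).
General solution: y = C₁e^(9x) + C₂e^(-8x).


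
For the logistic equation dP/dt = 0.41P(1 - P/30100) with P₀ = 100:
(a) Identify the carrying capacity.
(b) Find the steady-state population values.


Logistic ODE dP/dt = 0.41P(1 - P/30100) has equilibria where dP/dt = 0, i.e. P = 0 or P = 30100.
The coefficient (1 - P/K) = 0 when P = K, identifying K = 30100 as the carrying capacity.
(a) K = 30100; (b) equilibria P = 0 and P = 30100.


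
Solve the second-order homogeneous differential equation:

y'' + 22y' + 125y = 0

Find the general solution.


Characteristic equation: r² + 22r + 125 = 0.
Discriminant is negative; roots r = -11 ± 2i (complex conjugate pair).
General solution uses e^(α x)(C₁ cos(β x) + C₂ sin(β x)): y = e^(-11x)(C₁cos(2x) + C₂sin(2x)).


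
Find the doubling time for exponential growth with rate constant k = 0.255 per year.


Exponential growth: P(t) = P₀ e^(0.255t). Set P(t)/P₀ = 2: e^(0.255t) = 2.
Solve: t = ln(2)/0.255 ≈ 2.72 years.


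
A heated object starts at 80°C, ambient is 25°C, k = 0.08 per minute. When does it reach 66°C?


From T(t) = T_a + (T₀ - T_a)e^(-kt), set T(t) = 66:
(66 - 25) / (80 - 25) = e^(-0.08t), so t = -ln(0.745)/0.08 ≈ 3.7 minutes.


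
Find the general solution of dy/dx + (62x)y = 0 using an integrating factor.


P(x) = 62x ⇒ μ = e^(31x²).
Q(x) = 0 so μ y is constant: y = Ce^(-31x²).


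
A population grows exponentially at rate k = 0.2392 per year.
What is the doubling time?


Exponential growth: P(t) = P₀ e^(0.2392t). Set P(t)/P₀ = 2: e^(0.2392t) = 2.
Solve: t = ln(2)/0.2392 ≈ 2.90 years.


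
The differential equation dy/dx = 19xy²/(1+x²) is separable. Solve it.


Separate: dy/y² = 19x/(1+x²) dx.
Integrate LHS: ∫ dy/y² = -1/y.
Integrate RHS via u = 1+x²: (19/2)ln(1+x²) + C.
Result: -1/y = (19/2)ln(1+x²) + C.


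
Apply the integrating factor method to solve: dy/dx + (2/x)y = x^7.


P(x) = 2/x ⇒ μ = x^2.
(x^2 y)' = x^9 ⇒ x^2 y = x^10/(10) + C.
Solve for y: y = (1/10)x^8 + C/x^2.


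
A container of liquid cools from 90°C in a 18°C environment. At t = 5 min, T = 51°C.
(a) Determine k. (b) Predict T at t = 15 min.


Newton's law: T(t) = T_a + (T₀ - T_a)e^(-kt).
(a) Use T(5) = 51: (51 - 18)/(90 - 18) = e^(-k·5), so k = -ln(0.458)/5 ≈ 0.1560.
(b) Apply k to t = 15: T(15) = 18 + (72)e^(-2.340) ≈ 24.9°C.


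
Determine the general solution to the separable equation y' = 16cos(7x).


g(y) = 1, so integrate directly: y = ∫ 16cos(7x) dx = (16/7)sin(7x) + C.


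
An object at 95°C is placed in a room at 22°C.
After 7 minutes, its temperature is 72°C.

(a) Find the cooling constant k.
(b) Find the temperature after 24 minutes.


Newton's law: T(t) = T_a + (T₀ - T_a)e^(-kt).
(a) Use T(7) = 72: (72 - 22)/(95 - 22) = e^(-k·7), so k = -ln(0.685)/7 ≈ 0.0541.
(b) Apply k to t = 24: T(24) = 22 + (73)e^(-1.297) ≈ 41.9°C.


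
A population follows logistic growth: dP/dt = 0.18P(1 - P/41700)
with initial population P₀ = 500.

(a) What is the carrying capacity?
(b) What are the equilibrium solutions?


Logistic ODE dP/dt = 0.18P(1 - P/41700) has equilibria where dP/dt = 0, i.e. P = 0 or P = 41700.
The coefficient (1 - P/K) = 0 when P = K, identifying K = 41700 as the carrying capacity.
(a) K = 41700; (b) equilibria P = 0 and P = 41700.


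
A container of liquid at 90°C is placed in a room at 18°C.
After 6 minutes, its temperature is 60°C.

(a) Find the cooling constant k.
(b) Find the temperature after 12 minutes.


Newton's law: T(t) = T_a + (T₀ - T_a)e^(-kt).
(a) Use T(6) = 60: (60 - 18)/(90 - 18) = e^(-k·6), so k = -ln(0.583)/6 ≈ 0.0898.
(b) Apply k to t = 12: T(12) = 18 + (72)e^(-1.078) ≈ 42.5°C.


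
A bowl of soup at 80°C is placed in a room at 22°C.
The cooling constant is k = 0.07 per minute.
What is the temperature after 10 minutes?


Newton's law: dT/dt = -k(T - T_a) has solution T(t) = T_a + (T₀ - T_a)e^(-kt).
Plug in T_a = 22, T₀ = 80, k = 0.07, t = 10: T(10) = 22 + (58)e^(-0.70) ≈ 50.8°C.


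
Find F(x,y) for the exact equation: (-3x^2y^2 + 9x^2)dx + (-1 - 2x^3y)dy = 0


Check exactness: ∂M/∂y = -6x^2y and ∂N/∂x = -6x^2y; equal, so the equation is exact.
Integrate M with respect to x (treating y as constant): ∫M dx = -x^3y^2 + 3x^3 + h(y).
Differentiate w.r.t. y and set equal to N: the x-dependent terms already match, leaving h'(y) = -1. Integrate: h(y) = -y.
So F(x,y) = -y - x^3y^2 + 3x^3.
General solution: -y - x^3y^2 + 3x^3 = C.


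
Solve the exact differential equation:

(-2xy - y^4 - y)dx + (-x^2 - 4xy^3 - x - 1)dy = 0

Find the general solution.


Check exactness: ∂M/∂y = -2x - 4y^3 - 1 and ∂N/∂x = -2x - 4y^3 - 1; equal, so the equation is exact.
Integrate M with respect to x (treating y as constant): ∫M dx = -x^2y - xy^4 - xy + h(y).
Differentiate w.r.t. y and set equal to N: the x-dependent terms already match, leaving h'(y) = -1. Integrate: h(y) = -y.
So F(x,y) = -x^2y - xy^4 - xy - y.
General solution: -x^2y - xy^4 - xy - y = C.


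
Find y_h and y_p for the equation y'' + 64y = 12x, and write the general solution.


Homogeneous: r² + 64 = 0 ⇒ r = ±8i, y_h = C₁cos(8x) + C₂sin(8x).
Polynomial forcing; try y_p = Ax + B. Then y_p'' + 64 y_p = 64(Ax + B) = 12x, so B = 0 and A = 3/16.
General solution: y = C₁cos(8x) + C₂sin(8x) + (3/16)x.


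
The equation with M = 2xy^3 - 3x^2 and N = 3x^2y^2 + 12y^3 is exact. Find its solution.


Check exactness: ∂M/∂y = 6xy^2 and ∂N/∂x = 6xy^2; equal, so the equation is exact.
Integrate M with respect to x (treating y as constant): ∫M dx = x^2y^3 - x^3 + h(y).
Differentiate w.r.t. y and set equal to N: the x-dependent terms already match, leaving h'(y) = 12y^3. Integrate: h(y) = 3y^4.
So F(x,y) = x^2y^3 + 3y^4 - x^3.
General solution: x^2y^3 + 3y^4 - x^3 = C.


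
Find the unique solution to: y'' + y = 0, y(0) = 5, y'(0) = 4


Characteristic roots of r² + 1 = 0 are ±1i, so y = C₁cos(x) + C₂sin(x).
Apply y(0) = 5: C₁ = 5. Differentiate and apply y'(0) = 4: 1·C₂ = 4, so C₂ = 4.
Particular solution: y = 5cos(x) + 4sin(x).


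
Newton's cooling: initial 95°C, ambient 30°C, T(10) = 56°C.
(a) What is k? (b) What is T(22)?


Newton's law: T(t) = T_a + (T₀ - T_a)e^(-kt).
(a) Use T(10) = 56: (56 - 30)/(95 - 30) = e^(-k·10), so k = -ln(0.400)/10 ≈ 0.0916.
(b) Apply k to t = 22: T(22) = 30 + (65)e^(-2.016) ≈ 38.7°C.


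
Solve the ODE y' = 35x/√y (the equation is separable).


Separate: √y dy = 35x dx.
Integrate: (2/3)y^(3/2) = (35/2)x² + C.


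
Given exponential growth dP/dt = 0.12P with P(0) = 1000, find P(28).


The ODE dP/dt = 0.12P has solution P(t) = P(0)e^(0.12t).
Substitute P(0) = 1000 and t = 28: P(28) = 1000 e^(3.36) ≈ 28789.


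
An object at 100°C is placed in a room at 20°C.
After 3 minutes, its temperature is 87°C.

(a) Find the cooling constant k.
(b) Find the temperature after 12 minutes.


Newton's law: T(t) = T_a + (T₀ - T_a)e^(-kt).
(a) Use T(3) = 87: (87 - 20)/(100 - 20) = e^(-k·3), so k = -ln(0.838)/3 ≈ 0.0591.
(b) Apply k to t = 12: T(12) = 20 + (80)e^(-0.709) ≈ 59.4°C.


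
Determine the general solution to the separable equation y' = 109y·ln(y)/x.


Separate: dy/[y ln(y)] = 109 dx/x.
Substitute u = ln(y): du/u = 109 dx/x.
Integrate: ln|ln(y)| = 109ln|x| + C₀, hence ln(y) = C·x^109.


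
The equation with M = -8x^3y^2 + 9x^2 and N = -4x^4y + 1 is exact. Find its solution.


Check exactness: ∂M/∂y = -16x^3y and ∂N/∂x = -16x^3y; equal, so the equation is exact.
Integrate M with respect to x (treating y as constant): ∫M dx = -2x^4y^2 + 3x^3 + h(y).
Differentiate w.r.t. y and set equal to N: the x-dependent terms already match, leaving h'(y) = 1. Integrate: h(y) = y.
So F(x,y) = -2x^4y^2 + y + 3x^3.
General solution: -2x^4y^2 + y + 3x^3 = C.


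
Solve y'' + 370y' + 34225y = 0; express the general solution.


Characteristic equation: r² + 370r + 34225 = 0, i.e. (r + 185)² = 0.
Repeated root r = -185; include an x factor for the second linearly independent solution.
General solution: y = (C₁ + C₂x)e^(-185x).


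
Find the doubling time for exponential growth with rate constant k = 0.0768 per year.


Exponential growth: P(t) = P₀ e^(0.0768t). Set P(t)/P₀ = 2: e^(0.0768t) = 2.
Solve: t = ln(2)/0.0768 ≈ 9.03 years.


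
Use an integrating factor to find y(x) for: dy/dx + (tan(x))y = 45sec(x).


P(x) = tan(x) ⇒ μ = e^(∫tan(x)dx) = sec(x).
(sec(x) y)' = 45sec²(x) ⇒ sec(x) y = 45tan(x) + C.
Multiply by cos(x): y = 45sin(x) + C·cos(x).


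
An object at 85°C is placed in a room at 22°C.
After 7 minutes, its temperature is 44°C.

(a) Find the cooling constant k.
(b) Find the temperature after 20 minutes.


Newton's law: T(t) = T_a + (T₀ - T_a)e^(-kt).
(a) Use T(7) = 44: (44 - 22)/(85 - 22) = e^(-k·7), so k = -ln(0.349)/7 ≈ 0.1503.
(b) Apply k to t = 20: T(20) = 22 + (63)e^(-3.006) ≈ 25.1°C.


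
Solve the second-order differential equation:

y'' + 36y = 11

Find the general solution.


Homogeneous part: r² + 36 = 0 ⇒ r = ±6i, so y_h = C₁cos(6x) + C₂sin(6x).
Try constant y_p = A; plug in: 36A = 11 ⇒ A = 11/36.
General solution: y = C₁cos(6x) + C₂sin(6x) + 11/36.


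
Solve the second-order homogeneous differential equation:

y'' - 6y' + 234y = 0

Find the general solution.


Characteristic equation: r² - 6r + 234 = 0.
Discriminant is negative; roots r = 3 ± 15i (complex conjugate pair).
General solution uses e^(α x)(C₁ cos(β x) + C₂ sin(β x)): y = e^(3x)(C₁cos(15x) + C₂sin(15x)).


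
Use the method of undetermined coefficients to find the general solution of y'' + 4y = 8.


Homogeneous part: r² + 4 = 0 ⇒ r = ±2i, so y_h = C₁cos(2x) + C₂sin(2x).
Try constant y_p = A; plug in: 4A = 8 ⇒ A = 2.
General solution: y = C₁cos(2x) + C₂sin(2x) + 2.


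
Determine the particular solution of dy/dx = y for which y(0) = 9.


General solution of y' = y is y = Ce^(x).
Apply y(0) = 9: C = 9.
Particular solution: y = 9e^(x).


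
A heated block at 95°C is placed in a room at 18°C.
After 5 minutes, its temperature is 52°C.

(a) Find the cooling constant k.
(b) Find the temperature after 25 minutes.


Newton's law: T(t) = T_a + (T₀ - T_a)e^(-kt).
(a) Use T(5) = 52: (52 - 18)/(95 - 18) = e^(-k·5), so k = -ln(0.442)/5 ≈ 0.1635.
(b) Apply k to t = 25: T(25) = 18 + (77)e^(-4.087) ≈ 19.3°C.


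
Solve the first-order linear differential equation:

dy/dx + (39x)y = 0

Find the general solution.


P(x) = 39x ⇒ μ = e^((39/2)x²).
Q(x) = 0 so μ y is constant: y = Ce^(-(39/2)x²).


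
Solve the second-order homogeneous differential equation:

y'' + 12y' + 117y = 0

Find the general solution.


Characteristic equation: r² + 12r + 117 = 0.
Discriminant is negative; roots r = -6 ± 9i (complex conjugate pair).
General solution uses e^(α x)(C₁ cos(β x) + C₂ sin(β x)): y = e^(-6x)(C₁cos(9x) + C₂sin(9x)).


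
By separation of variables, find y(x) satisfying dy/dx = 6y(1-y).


Separate: dy/[y(1-y)] = 6 dx.
Partial fractions: 1/[y(1-y)] = 1/y + 1/(1-y).
Integrate: ln|y/(1-y)| = 6x + C₀.
Solve for y: y = 1/(1 + Ce^(-6x)).


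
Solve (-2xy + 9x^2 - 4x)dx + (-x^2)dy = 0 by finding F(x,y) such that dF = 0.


Check exactness: ∂M/∂y = -2x and ∂N/∂x = -2x; equal, so the equation is exact.
Integrate M with respect to x (treating y as constant): ∫M dx = -x^2y + 3x^3 - 2x^2 + h(y).
Differentiate w.r.t. y and set equal to N: all terms match, so h'(y) = 0 and h is a constant absorbed into C.
General solution: -x^2y + 3x^3 - 2x^2 = C.


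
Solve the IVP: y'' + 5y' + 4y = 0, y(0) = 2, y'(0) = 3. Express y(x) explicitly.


Characteristic roots of r² + 5r + 4 = 0 are -1, -4.
General solution y = c₁ e^(-x) + c₂ e^(-4x).
Apply y(0) = 2: c₁ + c₂ = 2. Apply y'(0) = 3: -1 c₁ - 4 c₂ = 3.
Solve: c₁ = 11/3, c₂ = -5/3.
Particular solution: y = (11/3)e^(-x) - (5/3)e^(-4x).


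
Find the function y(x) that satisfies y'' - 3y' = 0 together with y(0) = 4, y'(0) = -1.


Characteristic roots of r² - 3r = 0 are 0, 3.
General solution y = c₁ + c₂ e^(3x).
Apply y(0) = 4: c₁ + c₂ = 4. Apply y'(0) = -1: 0 c₁ + 3 c₂ = -1.
Solve: c₁ = 13/3, c₂ = -1/3.
Particular solution: y = 13/3 - (1/3)e^(3x).


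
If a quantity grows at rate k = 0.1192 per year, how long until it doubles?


Exponential growth: P(t) = P₀ e^(0.1192t). Set P(t)/P₀ = 2: e^(0.1192t) = 2.
Solve: t = ln(2)/0.1192 ≈ 5.81 years.


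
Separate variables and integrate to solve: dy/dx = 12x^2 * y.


Separate variables: dy/y = 12x^2 dx.
Integrate: ln|y| = 4x^3 + C₀.
Exponentiate: y = Ce^(4x^3).


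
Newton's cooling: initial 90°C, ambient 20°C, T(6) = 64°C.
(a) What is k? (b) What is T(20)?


Newton's law: T(t) = T_a + (T₀ - T_a)e^(-kt).
(a) Use T(6) = 64: (64 - 20)/(90 - 20) = e^(-k·6), so k = -ln(0.629)/6 ≈ 0.0774.
(b) Apply k to t = 20: T(20) = 20 + (70)e^(-1.548) ≈ 34.9°C.


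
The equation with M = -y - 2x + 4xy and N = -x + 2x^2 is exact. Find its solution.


Check exactness: ∂M/∂y = -1 + 4x and ∂N/∂x = -1 + 4x; equal, so the equation is exact.
Integrate M with respect to x (treating y as constant): ∫M dx = -xy - x^2 + 2x^2y + h(y).
Differentiate w.r.t. y and set equal to N: all terms match, so h'(y) = 0 and h is a constant absorbed into C.
General solution: -xy - x^2 + 2x^2y = C.


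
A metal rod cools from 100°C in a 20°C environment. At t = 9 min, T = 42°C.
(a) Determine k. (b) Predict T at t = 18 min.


Newton's law: T(t) = T_a + (T₀ - T_a)e^(-kt).
(a) Use T(9) = 42: (42 - 20)/(100 - 20) = e^(-k·9), so k = -ln(0.275)/9 ≈ 0.1434.
(b) Apply k to t = 18: T(18) = 20 + (80)e^(-2.582) ≈ 26.1°C.


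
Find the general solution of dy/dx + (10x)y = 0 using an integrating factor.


P(x) = 10x ⇒ μ = e^(5x²).
Q(x) = 0 so μ y is constant: y = Ce^(-5x²).


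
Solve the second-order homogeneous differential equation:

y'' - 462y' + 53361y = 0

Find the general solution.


Characteristic equation: r² - 462r + 53361 = 0, i.e. (r - 231)² = 0.
Repeated root r = 231; include an x factor for the second linearly independent solution.
General solution: y = (C₁ + C₂x)e^(231x).


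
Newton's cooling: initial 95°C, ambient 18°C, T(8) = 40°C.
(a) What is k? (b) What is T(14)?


Newton's law: T(t) = T_a + (T₀ - T_a)e^(-kt).
(a) Use T(8) = 40: (40 - 18)/(95 - 18) = e^(-k·8), so k = -ln(0.286)/8 ≈ 0.1566.
(b) Apply k to t = 14: T(14) = 18 + (77)e^(-2.192) ≈ 26.6°C.


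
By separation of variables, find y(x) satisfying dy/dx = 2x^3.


Integrate both sides with respect to x: y = ∫ 2x^3 dx = (1/2)x^4 + C.


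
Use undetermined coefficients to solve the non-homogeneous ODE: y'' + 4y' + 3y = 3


Characteristic roots of r² + 4r + 3 = 0 are -1, -3.
y_h = C₁e^(-x) + C₂e^(-3x).
Constant forcing; try y_p = A. Then 3A = 3 ⇒ A = 1.
General solution: y = C₁e^(-x) + C₂e^(-3x) + 1.


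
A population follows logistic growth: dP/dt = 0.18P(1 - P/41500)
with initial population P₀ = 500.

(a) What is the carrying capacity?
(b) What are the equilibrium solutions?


Logistic ODE dP/dt = 0.18P(1 - P/41500) has equilibria where dP/dt = 0, i.e. P = 0 or P = 41500.
The coefficient (1 - P/K) = 0 when P = K, identifying K = 41500 as the carrying capacity.
(a) K = 41500; (b) equilibria P = 0 and P = 41500.


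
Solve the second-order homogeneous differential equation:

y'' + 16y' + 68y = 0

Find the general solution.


Characteristic equation: r² + 16r + 68 = 0.
Discriminant is negative; roots r = -8 ± 2i (complex conjugate pair).
General solution uses e^(α x)(C₁ cos(β x) + C₂ sin(β x)): y = e^(-8x)(C₁cos(2x) + C₂sin(2x)).


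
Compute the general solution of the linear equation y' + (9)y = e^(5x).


P(x) = 9 ⇒ μ = e^(9x).
(μ y)' = e^(14x) ⇒ μ y = e^(14x)/14 + C.
Divide by μ: y = (1/14)e^(5x) + Ce^(-9x).


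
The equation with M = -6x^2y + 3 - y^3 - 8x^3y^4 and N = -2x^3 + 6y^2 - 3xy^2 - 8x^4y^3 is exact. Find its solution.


Check exactness: ∂M/∂y = -6x^2 - 3y^2 - 32x^3y^3 and ∂N/∂x = -6x^2 - 3y^2 - 32x^3y^3; equal, so the equation is exact.
Integrate M with respect to x (treating y as constant): ∫M dx = -2x^3y + 3x - xy^3 - 2x^4y^4 + h(y).
Differentiate w.r.t. y and set equal to N: the x-dependent terms already match, leaving h'(y) = 6y^2. Integrate: h(y) = 2y^3.
So F(x,y) = -2x^3y + 3x + 2y^3 - xy^3 - 2x^4y^4.
General solution: -2x^3y + 3x + 2y^3 - xy^3 - 2x^4y^4 = C.


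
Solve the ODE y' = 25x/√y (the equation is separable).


Separate: √y dy = 25x dx.
Integrate: (2/3)y^(3/2) = (25/2)x² + C.


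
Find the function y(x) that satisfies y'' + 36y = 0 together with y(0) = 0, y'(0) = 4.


Characteristic roots of r² + 36 = 0 are ±6i, so y = C₁cos(6x) + C₂sin(6x).
Apply y(0) = 0: C₁ = 0. Differentiate and apply y'(0) = 4: 6·C₂ = 4, so C₂ = 2/3.
Particular solution: y = (2/3)sin(6x).


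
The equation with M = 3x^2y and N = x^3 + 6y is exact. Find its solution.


Check exactness: ∂M/∂y = 3x^2 and ∂N/∂x = 3x^2; equal, so the equation is exact.
Integrate M with respect to x (treating y as constant): ∫M dx = x^3y + h(y).
Differentiate w.r.t. y and set equal to N: the x-dependent terms already match, leaving h'(y) = 6y. Integrate: h(y) = 3y^2.
So F(x,y) = x^3y + 3y^2.
General solution: x^3y + 3y^2 = C.


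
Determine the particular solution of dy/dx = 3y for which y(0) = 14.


General solution of y' = 3y is y = Ce^(3x).
Apply y(0) = 14: C = 14.
Particular solution: y = 14e^(3x).


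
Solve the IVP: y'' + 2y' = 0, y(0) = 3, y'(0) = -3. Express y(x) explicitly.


Characteristic roots of r² + 2r = 0 are -2, 0.
General solution y = c₁ e^(-2x) + c₂.
Apply y(0) = 3: c₁ + c₂ = 3. Apply y'(0) = -3: -2 c₁ + 0 c₂ = -3.
Solve: c₁ = 3/2, c₂ = 3/2.
Particular solution: y = (3/2)e^(-2x) + 3/2.


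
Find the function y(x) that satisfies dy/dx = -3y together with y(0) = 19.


General solution of y' = -3y is y = Ce^(-3x).
Apply y(0) = 19: C = 19.
Particular solution: y = 19e^(-3x).


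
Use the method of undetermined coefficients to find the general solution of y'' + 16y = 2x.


Homogeneous: r² + 16 = 0 ⇒ r = ±4i, y_h = C₁cos(4x) + C₂sin(4x).
Polynomial forcing; try y_p = Ax + B. Then y_p'' + 16 y_p = 16(Ax + B) = 2x, so B = 0 and A = 1/8.
General solution: y = C₁cos(4x) + C₂sin(4x) + (1/8)x.


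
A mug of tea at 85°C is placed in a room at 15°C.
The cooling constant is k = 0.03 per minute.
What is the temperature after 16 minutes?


Newton's law: dT/dt = -k(T - T_a) has solution T(t) = T_a + (T₀ - T_a)e^(-kt).
Plug in T_a = 15, T₀ = 85, k = 0.03, t = 16: T(16) = 15 + (70)e^(-0.48) ≈ 58.3°C.


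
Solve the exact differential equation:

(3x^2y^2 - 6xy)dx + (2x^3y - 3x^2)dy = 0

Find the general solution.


Check exactness: ∂M/∂y = 6x^2y - 6x and ∂N/∂x = 6x^2y - 6x; equal, so the equation is exact.
Integrate M with respect to x (treating y as constant): ∫M dx = x^3y^2 - 3x^2y + h(y).
Differentiate w.r.t. y and set equal to N: all terms match, so h'(y) = 0 and h is a constant absorbed into C.
General solution: x^3y^2 - 3x^2y = C.


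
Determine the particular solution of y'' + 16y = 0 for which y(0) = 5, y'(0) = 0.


Characteristic roots of r² + 16 = 0 are ±4i, so y = C₁cos(4x) + C₂sin(4x).
Apply y(0) = 5: C₁ = 5. Differentiate and apply y'(0) = 0: 4·C₂ = 0, so C₂ = 0.
Particular solution: y = 5cos(4x).


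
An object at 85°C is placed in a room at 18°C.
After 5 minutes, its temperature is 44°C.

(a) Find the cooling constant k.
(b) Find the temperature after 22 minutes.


Newton's law: T(t) = T_a + (T₀ - T_a)e^(-kt).
(a) Use T(5) = 44: (44 - 18)/(85 - 18) = e^(-k·5), so k = -ln(0.388)/5 ≈ 0.1893.
(b) Apply k to t = 22: T(22) = 18 + (67)e^(-4.165) ≈ 19.0°C.


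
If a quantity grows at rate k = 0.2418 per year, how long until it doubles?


Exponential growth: P(t) = P₀ e^(0.2418t). Set P(t)/P₀ = 2: e^(0.2418t) = 2.
Solve: t = ln(2)/0.2418 ≈ 2.87 years.


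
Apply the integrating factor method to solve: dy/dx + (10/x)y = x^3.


P(x) = 10/x ⇒ μ = x^10.
(x^10 y)' = x^10·x^3 = x^13.
Integrate: x^10 y = x^14/(14) + C.
Solve for y: y = (1/14)x^4 + C/x^10.


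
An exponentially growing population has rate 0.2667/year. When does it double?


Exponential growth: P(t) = P₀ e^(0.2667t). Set P(t)/P₀ = 2: e^(0.2667t) = 2.
Solve: t = ln(2)/0.2667 ≈ 2.60 years.


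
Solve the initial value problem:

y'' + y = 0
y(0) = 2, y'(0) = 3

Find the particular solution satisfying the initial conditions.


Characteristic roots of r² + 1 = 0 are ±1i, so y = C₁cos(x) + C₂sin(x).
Apply y(0) = 2: C₁ = 2. Differentiate and apply y'(0) = 3: 1·C₂ = 3, so C₂ = 3.
Particular solution: y = 2cos(x) + 3sin(x).


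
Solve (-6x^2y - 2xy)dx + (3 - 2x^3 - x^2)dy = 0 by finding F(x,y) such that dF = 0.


Check exactness: ∂M/∂y = -6x^2 - 2x and ∂N/∂x = -6x^2 - 2x; equal, so the equation is exact.
Integrate M with respect to x (treating y as constant): ∫M dx = -2x^3y - x^2y + h(y).
Differentiate w.r.t. y and set equal to N: the x-dependent terms already match, leaving h'(y) = 3. Integrate: h(y) = 3y.
So F(x,y) = 3y - 2x^3y - x^2y.
General solution: 3y - 2x^3y - x^2y = C.


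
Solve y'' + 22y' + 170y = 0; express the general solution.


Characteristic equation: r² + 22r + 170 = 0.
Discriminant is negative; roots r = -11 ± 7i (complex conjugate pair).
General solution uses e^(α x)(C₁ cos(β x) + C₂ sin(β x)): y = e^(-11x)(C₁cos(7x) + C₂sin(7x)).


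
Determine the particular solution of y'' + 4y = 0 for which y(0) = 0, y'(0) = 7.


Characteristic roots of r² + 4 = 0 are ±2i, so y = C₁cos(2x) + C₂sin(2x).
Apply y(0) = 0: C₁ = 0. Differentiate and apply y'(0) = 7: 2·C₂ = 7, so C₂ = 7/2.
Particular solution: y = (7/2)sin(2x).


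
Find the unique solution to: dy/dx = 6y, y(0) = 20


General solution of y' = 6y is y = Ce^(6x).
Apply y(0) = 20: C = 20.
Particular solution: y = 20e^(6x).


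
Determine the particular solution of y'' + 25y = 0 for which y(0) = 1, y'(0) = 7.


Characteristic roots of r² + 25 = 0 are ±5i, so y = C₁cos(5x) + C₂sin(5x).
Apply y(0) = 1: C₁ = 1. Differentiate and apply y'(0) = 7: 5·C₂ = 7, so C₂ = 7/5.
Particular solution: y = cos(5x) + (7/5)sin(5x).
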